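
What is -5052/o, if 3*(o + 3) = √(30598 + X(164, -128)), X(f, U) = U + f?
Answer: -136404/30553 - 257652*√106/30553 ≈ -91.287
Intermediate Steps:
o = -3 + 17*√106/3 (o = -3 + √(30598 + (-128 + 164))/3 = -3 + √(30598 + 36)/3 = -3 + √30634/3 = -3 + (17*√106)/3 = -3 + 17*√106/3 ≈ 55.342)
-5052/o = -5052/(-3 + 17*√106/3)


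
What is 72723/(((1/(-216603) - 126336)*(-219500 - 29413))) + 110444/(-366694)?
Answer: -1990151607445496479/6607713021497255391 ≈ -0.30119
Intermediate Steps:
72723/(((1/(-216603) - 126336)*(-219500 - 29413))) + 110444/(-366694) = 72723/(((-1/216603 - 126336)*(-248913))) + 110444*(-1/366694) = 72723/((-27364756609/216603*(-248913))) - 55222/183347 = 72723/(756827073535113/24067) - 55222/183347 = 72723*(24067/756827073535113) - 55222/183347 = 83344021/36039384454053 - 55222/183347 = -1990151607445496479/6607713021497255391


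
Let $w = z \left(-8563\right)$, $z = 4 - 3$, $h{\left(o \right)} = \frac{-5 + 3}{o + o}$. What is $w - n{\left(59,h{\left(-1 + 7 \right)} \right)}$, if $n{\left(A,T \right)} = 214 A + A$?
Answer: $-21248$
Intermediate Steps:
$h{\left(o \right)} = - \frac{1}{o}$ ($h{\left(o \right)} = - \frac{2}{2 o} = - 2 \frac{1}{2 o} = - \frac{1}{o}$)
$z = 1$
$n{\left(A,T \right)} = 215 A$
$w = -8563$ ($w = 1 \left(-8563\right) = -8563$)
$w - n{\left(59,h{\left(-1 + 7 \right)} \right)} = -8563 - 215 \cdot 59 = -8563 - 12685 = -21248$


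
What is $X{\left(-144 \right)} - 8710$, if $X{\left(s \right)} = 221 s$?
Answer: $-40534$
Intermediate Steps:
$X{\left(-144 \right)} - 8710 = 221 \left(-144\right) - 8710 = -31824 - 8710 = -40534$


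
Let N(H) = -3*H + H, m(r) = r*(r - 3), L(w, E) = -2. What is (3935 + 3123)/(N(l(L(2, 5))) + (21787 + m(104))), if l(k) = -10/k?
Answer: 7058/32281 ≈ 0.21864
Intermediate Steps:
m(r) = r*(-3 + r)
N(H) = -2*H
(3935 + 3123)/(N(l(L(2, 5))) + (21787 + m(104))) = (3935 + 3123)/(-(-20)/(-2) + (21787 + 104*(-3 + 104))) = 7058/(-(-20)*(-1)/2 + (21787 + 104*101)) = 7058/(-2*5 + (21787 + 10504)) = 7058/(-10 + 32291) = 7058/32281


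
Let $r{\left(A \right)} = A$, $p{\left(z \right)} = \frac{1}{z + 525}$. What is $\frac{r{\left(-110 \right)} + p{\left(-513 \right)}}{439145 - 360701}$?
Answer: $- \frac{1319}{941328} \approx -0.0014012$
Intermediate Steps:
$p{\left(z \right)} = \frac{1}{525 + z}$
$\frac{r{\left(-110 \right)} + p{\left(-513 \right)}}{439145 - 360701} = \frac{-110 + \frac{1}{525 - 513}}{439145 - 360701} = \frac{-110 + \frac{1}{12}}{78444} = \left(-110 + \frac{1}{12}\right) \frac{1}{78444} = \left(- \frac{1319}{12}\right) \frac{1}{78444} = - \frac{1319}{941328}$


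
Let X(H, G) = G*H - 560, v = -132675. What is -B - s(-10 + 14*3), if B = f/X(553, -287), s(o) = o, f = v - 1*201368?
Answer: -5430715/159271 ≈ -34.097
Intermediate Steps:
f = -334043 (f = -132675 - 1*201368 = -132675 - 201368 = -334043)
X(H, G) = -560 + G*H
B = 334043/159271 (B = -334043/(-560 - 287*553) = -334043/(-560 - 158711) = -334043/(-159271) = -334043*(-1/159271) = 334043/159271 ≈ 2.0973)
-B - s(-10 + 14*3) = -1*334043/159271 - (-10 + 14*3) = -334043/159271 - (-10 + 42) = -334043/159271 - 1*32 = -334043/159271 - 32 = -5430715/159271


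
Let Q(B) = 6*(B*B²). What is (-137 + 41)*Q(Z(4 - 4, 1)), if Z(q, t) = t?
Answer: -576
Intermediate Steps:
Q(B) = 6*B³
(-137 + 41)*Q(Z(4 - 4, 1)) = (-137 + 41)*(6*1³) = -576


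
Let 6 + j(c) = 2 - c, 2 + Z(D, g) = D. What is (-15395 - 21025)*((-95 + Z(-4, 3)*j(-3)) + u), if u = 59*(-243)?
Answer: 525394920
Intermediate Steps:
Z(D, g) = -2 + D
j(c) = -4 - c (j(c) = -6 + (2 - c) = -4 - c)
u = -14337
(-15395 - 21025)*((-95 + Z(-4, 3)*j(-3)) + u) = (-15395 - 21025)*((-95 + (-2 - 4)*(-4 - 1*(-3))) - 14337) = -36420*((-95 - 6*(-4 + 3)) - 14337) = -36420*((-95 - 6*(-1)) - 14337) = -36420*((-95 + 6) - 14337) = -36420*(-89 - 14337) = -36420*(-14426) = 525394920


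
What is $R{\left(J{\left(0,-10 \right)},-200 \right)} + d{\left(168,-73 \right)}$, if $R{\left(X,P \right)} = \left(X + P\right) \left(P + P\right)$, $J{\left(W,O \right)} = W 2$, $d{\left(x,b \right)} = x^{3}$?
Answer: $4821632$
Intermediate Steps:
$J{\left(W,O \right)} = 2 W$
$R{\left(X,P \right)} = 2 P \left(P + X\right)$ ($R{\left(X,P \right)} = \left(P + X\right) 2 P = 2 P \left(P + X\right)$)
$R{\left(J{\left(0,-10 \right)},-200 \right)} + d{\left(168,-73 \right)} = 2 \left(-200\right) \left(-200 + 2 \cdot 0\right) + 168^{3} = 2 \left(-200\right) \left(-200 + 0\right) + 4741632 = 2 \left(-200\right) \left(-200\right) + 4741632 = 80000 + 4741632 = 4821632$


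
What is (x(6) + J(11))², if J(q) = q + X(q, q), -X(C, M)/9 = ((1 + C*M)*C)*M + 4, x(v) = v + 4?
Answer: 17655234129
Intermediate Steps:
x(v) = 4 + v
X(C, M) = -36 - 9*C*M*(1 + C*M) (X(C, M) = -9*(((1 + C*M)*C)*M + 4) = -9*((C*(1 + C*M))*M + 4) = -9*(C*M*(1 + C*M) + 4) = -9*(4 + C*M*(1 + C*M)) = -36 - 9*C*M*(1 + C*M))
J(q) = -36 + q - 9*q² - 9*q⁴ (J(q) = q + (-36 - 9*q*q - 9*q²*q²) = q + (-36 - 9*q² - 9*q⁴) = -36 + q - 9*q² - 9*q⁴)
(x(6) + J(11))² = ((4 + 6) + (-36 + 11 - 9*11² - 9*11⁴))² = (10 + (-36 + 11 - 9*121 - 9*14641))² = (10 + (-36 + 11 - 1089 - 131769))² = (10 - 132883)² = (-132873)² = 17655234129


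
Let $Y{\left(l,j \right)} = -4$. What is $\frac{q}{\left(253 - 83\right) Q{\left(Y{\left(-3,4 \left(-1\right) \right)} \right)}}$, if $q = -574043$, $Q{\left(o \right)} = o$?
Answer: $\frac{574043}{680} \approx 844.18$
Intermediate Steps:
$\frac{q}{\left(253 - 83\right) Q{\left(Y{\left(-3,4 \left(-1\right) \right)} \right)}} = - \frac{574043}{\left(253 - 83\right) \left(-4\right)} = - \frac{574043}{170 \left(-4\right)} = - \frac{574043}{-680} = \left(-574043\right) \left(- \frac{1}{680}\right) = \frac{574043}{680}$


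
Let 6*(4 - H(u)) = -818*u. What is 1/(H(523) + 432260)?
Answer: 3/1510699 ≈ 1.9858e-6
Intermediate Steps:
H(u) = 4 + 409*u/3 (H(u) = 4 - (-409)*u/3 = 4 + 409*u/3)
1/(H(523) + 432260) = 1/((4 + (409/3)*523) + 432260) = 1/((4 + 213907/3) + 432260) = 1/(213919/3 + 432260) = 1/(1510699/3) = 3/1510699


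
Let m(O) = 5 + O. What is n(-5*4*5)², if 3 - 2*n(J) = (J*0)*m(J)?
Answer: 9/4 ≈ 2.2500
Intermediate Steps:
n(J) = 3/2 (n(J) = 3/2 - J*0*(5 + J)/2 = 3/2 - 0*(5 + J) = 3/2 - ½*0 = 3/2 + 0 = 3/2)
n(-5*4*5)² = (3/2)² = 9/4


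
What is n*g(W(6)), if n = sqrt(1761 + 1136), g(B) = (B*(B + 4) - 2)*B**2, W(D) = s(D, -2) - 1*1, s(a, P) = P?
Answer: -45*sqrt(2897) ≈ -2422.1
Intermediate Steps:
W(D) = -3 (W(D) = -2 - 1*1 = -2 - 1 = -3)
g(B) = B**2*(-2 + B*(4 + B)) (g(B) = (B*(4 + B) - 2)*B**2 = (-2 + B*(4 + B))*B**2 = B**2*(-2 + B*(4 + B)))
n = sqrt(2897) ≈ 53.824
n*g(W(6)) = sqrt(2897)*((-3)**2*(-2 + (-3)**2 + 4*(-3))) = sqrt(2897)*(9*(-2 + 9 - 12)) = sqrt(2897)*(9*(-5)) = sqrt(2897)*(-45) = -45*sqrt(2897)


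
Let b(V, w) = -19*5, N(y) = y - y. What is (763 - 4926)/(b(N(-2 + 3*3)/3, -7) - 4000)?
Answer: 4163/4095 ≈ 1.0166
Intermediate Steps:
N(y) = 0
b(V, w) = -95
(763 - 4926)/(b(N(-2 + 3*3)/3, -7) - 4000) = (763 - 4926)/(-95 - 4000) = -4163/(-4095) = -4163*(-1/4095) = 4163/4095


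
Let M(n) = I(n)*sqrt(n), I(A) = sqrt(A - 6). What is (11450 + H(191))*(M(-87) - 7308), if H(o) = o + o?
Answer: -86468256 - 35496*sqrt(899) ≈ -8.7533e+7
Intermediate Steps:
H(o) = 2*o
I(A) = sqrt(-6 + A)
M(n) = sqrt(n)*sqrt(-6 + n) (M(n) = sqrt(-6 + n)*sqrt(n) = sqrt(n)*sqrt(-6 + n))
(11450 + H(191))*(M(-87) - 7308) = (11450 + 2*191)*(sqrt(-87)*sqrt(-6 - 87) - 7308) = (11450 + 382)*((I*sqrt(87))*sqrt(-93) - 7308) = 11832*((I*sqrt(87))*(I*sqrt(93)) - 7308) = 11832*(-3*sqrt(899) - 7308) = 11832*(-7308 - 3*sqrt(899)) = -86468256 - 35496*sqrt(899)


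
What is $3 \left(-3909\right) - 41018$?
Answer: $-52745$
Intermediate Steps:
$3 \left(-3909\right) - 41018 = -11727 - 41018 = -52745$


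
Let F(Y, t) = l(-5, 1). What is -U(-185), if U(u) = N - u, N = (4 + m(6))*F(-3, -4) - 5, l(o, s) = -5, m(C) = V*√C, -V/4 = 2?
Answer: -160 - 40*√6 ≈ -257.98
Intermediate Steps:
V = -8 (V = -4*2 = -8)
m(C) = -8*√C
F(Y, t) = -5
N = -25 + 40*√6 (N = (4 - 8*√6)*(-5) - 5 = (-20 + 40*√6) - 5 = -25 + 40*√6 ≈ 72.980)
U(u) = -25 - u + 40*√6 (U(u) = (-25 + 40*√6) - u = -25 - u + 40*√6)
-U(-185) = -(-25 - 1*(-185) + 40*√6) = -(-25 + 185 + 40*√6) = -(160 + 40*√6) = -160 - 40*√6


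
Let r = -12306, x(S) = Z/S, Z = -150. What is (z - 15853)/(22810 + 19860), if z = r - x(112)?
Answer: -1576829/2389520 ≈ -0.65989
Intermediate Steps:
x(S) = -150/S
z = -689061/56 (z = -12306 - (-150)/112 = -12306 - 1*(-75/56) = -12306 + 75/56 = -689061/56 ≈ -12305.)
(z - 15853)/(22810 + 19860) = (-689061/56 - 15853)/(22810 + 19860) = -1576829/56/42670 = -1576829/56*1/42670 = -1576829/2389520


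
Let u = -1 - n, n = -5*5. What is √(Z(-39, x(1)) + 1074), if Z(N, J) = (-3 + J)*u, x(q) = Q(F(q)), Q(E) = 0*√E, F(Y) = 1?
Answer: √1002 ≈ 31.654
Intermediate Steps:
n = -25
u = 24 (u = -1 - 1*(-25) = -1 + 25 = 24)
Q(E) = 0
x(q) = 0
Z(N, J) = -72 + 24*J (Z(N, J) = (-3 + J)*24 = -72 + 24*J)
√(Z(-39, x(1)) + 1074) = √((-72 + 24*0) + 1074) = √((-72 + 0) + 1074) = √(-72 + 1074) = √1002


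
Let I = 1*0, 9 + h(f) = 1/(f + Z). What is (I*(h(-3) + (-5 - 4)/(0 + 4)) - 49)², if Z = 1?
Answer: 2401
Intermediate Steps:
h(f) = -9 + 1/(1 + f) (h(f) = -9 + 1/(f + 1) = -9 + 1/(1 + f))
I = 0
(I*(h(-3) + (-5 - 4)/(0 + 4)) - 49)² = (0*((-8 - 9*(-3))/(1 - 3) + (-5 - 4)/(0 + 4)) - 49)² = (0*((-8 + 27)/(-2) - 9/4) - 49)² = (0*(-½*19 - 9*¼) - 49)² = (0*(-19/2 - 9/4) - 49)² = (0*(-47/4) - 49)² = (0 - 49)² = (-49)² = 2401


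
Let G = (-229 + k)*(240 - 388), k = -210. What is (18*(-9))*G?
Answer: -10525464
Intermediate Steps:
G = 64972 (G = (-229 - 210)*(240 - 388) = -439*(-148) = 64972)
(18*(-9))*G = (18*(-9))*64972 = -162*64972 = -10525464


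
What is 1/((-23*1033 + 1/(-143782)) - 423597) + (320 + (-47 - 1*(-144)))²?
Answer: 11184843115054595/64321740393 ≈ 1.7389e+5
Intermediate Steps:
1/((-23*1033 + 1/(-143782)) - 423597) + (320 + (-47 - 1*(-144)))² = 1/((-23759 - 1/143782) - 423597) + (320 + (-47 + 144))² = 1/(-3416116539/143782 - 423597) + (320 + 97)² = 1/(-64321740393/143782) + 417² = -143782/64321740393 + 173889 = 11184843115054595/64321740393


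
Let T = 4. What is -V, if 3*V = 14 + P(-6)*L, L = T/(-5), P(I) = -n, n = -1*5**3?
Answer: 86/3 ≈ 28.667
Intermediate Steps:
n = -125 (n = -1*125 = -125)
P(I) = 125 (P(I) = -1*(-125) = 125)
L = -4/5 (L = 4/(-5) = 4*(-1/5) = -4/5 ≈ -0.80000)
V = -86/3 (V = (14 + 125*(-4/5))/3 = (14 - 100)/3 = (1/3)*(-86) = -86/3 ≈ -28.667)
-V = -1*(-86/3) = 86/3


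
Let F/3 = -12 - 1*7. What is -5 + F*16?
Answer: -917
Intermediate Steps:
F = -57 (F = 3*(-12 - 1*7) = 3*(-12 - 7) = 3*(-19) = -57)
-5 + F*16 = -5 - 57*16 = -5 - 912 = -917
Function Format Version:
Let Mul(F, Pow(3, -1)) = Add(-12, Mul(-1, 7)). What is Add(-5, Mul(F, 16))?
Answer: -917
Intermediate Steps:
F = -57 (F = Mul(3, Add(-12, Mul(-1, 7))) = Mul(3, Add(-12, -7)) = Mul(3, -19) = -57)
Add(-5, Mul(F, 16)) = Add(-5, Mul(-57, 16)) = Add(-5, -912) = -917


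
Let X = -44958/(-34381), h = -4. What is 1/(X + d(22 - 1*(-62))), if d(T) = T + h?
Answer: 34381/2795438 ≈ 0.012299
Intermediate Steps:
d(T) = -4 + T (d(T) = T - 4 = -4 + T)
X = 44958/34381 (X = -44958*(-1/34381) = 44958/34381 ≈ 1.3076)
1/(X + d(22 - 1*(-62))) = 1/(44958/34381 + (-4 + (22 - 1*(-62)))) = 1/(44958/34381 + (-4 + (22 + 62))) = 1/(44958/34381 + (-4 + 84)) = 1/(44958/34381 + 80) = 1/(2795438/34381) = 34381/2795438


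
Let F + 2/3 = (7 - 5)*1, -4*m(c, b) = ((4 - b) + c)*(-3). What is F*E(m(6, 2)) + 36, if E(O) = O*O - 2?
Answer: 244/3 ≈ 81.333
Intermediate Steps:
m(c, b) = 3 - 3*b/4 + 3*c/4 (m(c, b) = -((4 - b) + c)*(-3)/4 = -(4 + c - b)*(-3)/4 = -(-12 - 3*c + 3*b)/4 = 3 - 3*b/4 + 3*c/4)
E(O) = -2 + O² (E(O) = O² - 2 = -2 + O²)
F = 4/3 (F = -⅔ + (7 - 5)*1 = -⅔ + 2*1 = -⅔ + 2 = 4/3 ≈ 1.3333)
F*E(m(6, 2)) + 36 = 4*(-2 + (3 - ¾*2 + (¾)*6)²)/3 + 36 = 4*(-2 + (3 - 3/2 + 9/2)²)/3 + 36 = 4*(-2 + 6²)/3 + 36 = 4*(-2 + 36)/3 + 36 = (4/3)*34 + 36 = 136/3 + 36 = 244/3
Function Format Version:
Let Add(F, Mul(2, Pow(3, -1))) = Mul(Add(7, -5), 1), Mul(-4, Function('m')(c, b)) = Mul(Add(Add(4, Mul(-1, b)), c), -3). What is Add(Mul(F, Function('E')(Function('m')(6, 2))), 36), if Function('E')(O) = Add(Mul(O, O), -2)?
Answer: Rational(244, 3) ≈ 81.333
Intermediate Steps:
Function('m')(c, b) = Add(3, Mul(Rational(-3, 4), b), Mul(Rational(3, 4), c)) (Function('m')(c, b) = Mul(Rational(-1, 4), Mul(Add(Add(4, Mul(-1, b)), c), -3)) = Mul(Rational(-1, 4), Mul(Add(4, c, Mul(-1, b)), -3)) = Mul(Rational(-1, 4), Add(-12, Mul(-3, c), Mul(3, b))) = Add(3, Mul(Rational(-3, 4), b), Mul(Rational(3, 4), c)))
Function('E')(O) = Add(-2, Pow(O, 2)) (Function('E')(O) = Add(Pow(O, 2), -2) = Add(-2, Pow(O, 2)))
F = Rational(4, 3) (F = Add(Rational(-2, 3), Mul(Add(7, -5), 1)) = Add(Rational(-2, 3), Mul(2, 1)) = Add(Rational(-2, 3), 2) = Rational(4, 3) ≈ 1.3333)
Add(Mul(F, Function('E')(Function('m')(6, 2))), 36) = Add(Mul(Rational(4, 3), Add(-2, Pow(Add(3, Mul(Rational(-3, 4), 2), Mul(Rational(3, 4), 6)), 2))), 36) = Add(Mul(Rational(4, 3), Add(-2, Pow(Add(3, Rational(-3, 2), Rational(9, 2)), 2))), 36) = Add(Mul(Rational(4, 3), Add(-2, Pow(6, 2))), 36) = Add(Mul(Rational(4, 3), Add(-2, 36)), 36) = Add(Mul(Rational(4, 3), 34), 36) = Add(Rational(136, 3), 36) = Rational(244, 3)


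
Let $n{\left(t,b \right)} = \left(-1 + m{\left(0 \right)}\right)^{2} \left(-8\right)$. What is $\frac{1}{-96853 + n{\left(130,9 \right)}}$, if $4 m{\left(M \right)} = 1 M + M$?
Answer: $- \frac{1}{96861} \approx -1.0324 \cdot 10^{-5}$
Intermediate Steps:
$m{\left(M \right)} = \frac{M}{2}$ ($m{\left(M \right)} = \frac{1 M + M}{4} = \frac{M + M}{4} = \frac{2 M}{4} = \frac{M}{2}$)
$n{\left(t,b \right)} = -8$ ($n{\left(t,b \right)} = \left(-1 + \frac{1}{2} \cdot 0\right)^{2} \left(-8\right) = \left(-1 + 0\right)^{2} \left(-8\right) = \left(-1\right)^{2} \left(-8\right) = 1 \left(-8\right) = -8$)
$\frac{1}{-96853 + n{\left(130,9 \right)}} = \frac{1}{-96853 - 8} = \frac{1}{-96861} = - \frac{1}{96861}$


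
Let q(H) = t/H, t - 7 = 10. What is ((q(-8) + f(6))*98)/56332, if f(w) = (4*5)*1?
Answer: 7007/225328 ≈ 0.031097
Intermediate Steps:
t = 17 (t = 7 + 10 = 17)
q(H) = 17/H
f(w) = 20 (f(w) = 20*1 = 20)
((q(-8) + f(6))*98)/56332 = ((17/(-8) + 20)*98)/56332 = ((17*(-⅛) + 20)*98)*(1/56332) = ((-17/8 + 20)*98)*(1/56332) = ((143/8)*98)*(1/56332) = (7007/4)*(1/56332) = 7007/225328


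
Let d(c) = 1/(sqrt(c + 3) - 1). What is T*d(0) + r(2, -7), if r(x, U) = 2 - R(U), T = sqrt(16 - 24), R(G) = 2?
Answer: I*sqrt(2) + I*sqrt(6) ≈ 3.8637*I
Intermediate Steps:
T = 2*I*sqrt(2) (T = sqrt(-8) = 2*I*sqrt(2) ≈ 2.8284*I)
r(x, U) = 0 (r(x, U) = 2 - 1*2 = 2 - 2 = 0)
d(c) = 1/(-1 + sqrt(3 + c)) (d(c) = 1/(sqrt(3 + c) - 1) = 1/(-1 + sqrt(3 + c)))
T*d(0) + r(2, -7) = (2*I*sqrt(2))/(-1 + sqrt(3 + 0)) + 0 = (2*I*sqrt(2))/(-1 + sqrt(3)) + 0 = 2*I*sqrt(2)/(-1 + sqrt(3)) + 0 = 2*I*sqrt(2)/(-1 + sqrt(3))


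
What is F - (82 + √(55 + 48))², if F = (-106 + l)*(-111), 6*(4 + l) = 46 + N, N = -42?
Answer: 5309 - 164*√103 ≈ 3644.6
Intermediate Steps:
l = -10/3 (l = -4 + (46 - 42)/6 = -4 + (⅙)*4 = -4 + ⅔ = -10/3 ≈ -3.3333)
F = 12136 (F = (-106 - 10/3)*(-111) = -328/3*(-111) = 12136)
F - (82 + √(55 + 48))² = 12136 - (82 + √(55 + 48))² = 12136 - (82 + √103)²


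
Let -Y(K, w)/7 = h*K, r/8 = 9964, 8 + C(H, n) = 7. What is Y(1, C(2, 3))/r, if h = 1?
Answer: -7/79712 ≈ -8.7816e-5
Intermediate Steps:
C(H, n) = -1 (C(H, n) = -8 + 7 = -1)
r = 79712 (r = 8*9964 = 79712)
Y(K, w) = -7*K
Y(1, C(2, 3))/r = -7*1/79712 = -7/79712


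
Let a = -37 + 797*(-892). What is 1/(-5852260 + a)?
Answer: -1/6563221 ≈ -1.5236e-7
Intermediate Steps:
a = -710961 (a = -37 - 710924 = -710961)
1/(-5852260 + a) = 1/(-5852260 - 710961) = 1/(-6563221) = -1/6563221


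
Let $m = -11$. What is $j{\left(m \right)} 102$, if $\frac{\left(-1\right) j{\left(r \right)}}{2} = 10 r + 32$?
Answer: $15912$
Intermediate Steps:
$j{\left(r \right)} = -64 - 20 r$ ($j{\left(r \right)} = - 2 \left(10 r + 32\right) = - 2 \left(32 + 10 r\right) = -64 - 20 r$)
$j{\left(m \right)} 102 = \left(-64 - -220\right) 102 = \left(-64 + 220\right) 102 = 156 \cdot 102 = 15912$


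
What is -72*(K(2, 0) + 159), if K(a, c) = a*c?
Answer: -11448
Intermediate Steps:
-72*(K(2, 0) + 159) = -72*(2*0 + 159) = -72*(0 + 159) = -72*159 = -11448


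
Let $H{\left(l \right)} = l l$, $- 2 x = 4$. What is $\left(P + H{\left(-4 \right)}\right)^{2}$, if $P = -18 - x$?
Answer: $0$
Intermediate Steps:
$x = -2$ ($x = \left(- \frac{1}{2}\right) 4 = -2$)
$P = -16$ ($P = -18 - -2 = -18 + 2 = -16$)
$H{\left(l \right)} = l^{2}$
$\left(P + H{\left(-4 \right)}\right)^{2} = \left(-16 + \left(-4\right)^{2}\right)^{2} = \left(-16 + 16\right)^{2} = 0^{2} = 0$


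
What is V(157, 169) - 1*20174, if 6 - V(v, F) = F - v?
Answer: -20180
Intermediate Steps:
V(v, F) = 6 + v - F (V(v, F) = 6 - (F - v) = 6 + (v - F) = 6 + v - F)
V(157, 169) - 1*20174 = (6 + 157 - 1*169) - 1*20174 = (6 + 157 - 169) - 20174 = -6 - 20174 = -20180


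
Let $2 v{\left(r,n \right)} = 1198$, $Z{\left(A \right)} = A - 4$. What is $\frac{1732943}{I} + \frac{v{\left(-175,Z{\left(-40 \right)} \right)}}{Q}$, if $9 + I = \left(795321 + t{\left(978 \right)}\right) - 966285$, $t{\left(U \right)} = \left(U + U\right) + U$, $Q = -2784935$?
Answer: $- \frac{4826234269066}{467977692465} \approx -10.313$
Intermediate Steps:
$Z{\left(A \right)} = -4 + A$
$v{\left(r,n \right)} = 599$ ($v{\left(r,n \right)} = \frac{1}{2} \cdot 1198 = 599$)
$t{\left(U \right)} = 3 U$ ($t{\left(U \right)} = 2 U + U = 3 U$)
$I = -168039$ ($I = -9 + \left(\left(795321 + 3 \cdot 978\right) - 966285\right) = -9 + \left(\left(795321 + 2934\right) - 966285\right) = -9 + \left(798255 - 966285\right) = -9 - 168030 = -168039$)
$\frac{1732943}{I} + \frac{v{\left(-175,Z{\left(-40 \right)} \right)}}{Q} = \frac{1732943}{-168039} + \frac{599}{-2784935} = 1732943 \left(- \frac{1}{168039}\right) + 599 \left(- \frac{1}{2784935}\right) = - \frac{1732943}{168039} - \frac{599}{2784935} = - \frac{4826234269066}{467977692465}$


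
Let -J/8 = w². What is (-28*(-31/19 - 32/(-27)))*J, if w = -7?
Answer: -2513504/513 ≈ -4899.6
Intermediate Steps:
J = -392 (J = -8*(-7)² = -8*49 = -392)
(-28*(-31/19 - 32/(-27)))*J = -28*(-31/19 - 32/(-27))*(-392) = -28*(-31*1/19 - 32*(-1/27))*(-392) = -28*(-31/19 + 32/27)*(-392) = -28*(-229/513)*(-392) = (6412/513)*(-392) = -2513504/513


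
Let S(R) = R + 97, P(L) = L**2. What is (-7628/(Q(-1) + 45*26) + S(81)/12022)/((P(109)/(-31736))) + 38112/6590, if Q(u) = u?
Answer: 6374771287994664/275086738311805 ≈ 23.174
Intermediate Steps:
S(R) = 97 + R
(-7628/(Q(-1) + 45*26) + S(81)/12022)/((P(109)/(-31736))) + 38112/6590 = (-7628/(-1 + 45*26) + (97 + 81)/12022)/((109**2/(-31736))) + 38112/6590 = (-7628/(-1 + 1170) + 178*(1/12022))/((11881*(-1/31736))) + 38112*(1/6590) = (-7628/1169 + 89/6011)/(-11881/31736) + 19056/3295 = (-7628*1/1169 + 89/6011)*(-31736/11881) + 19056/3295 = (-7628/1169 + 89/6011)*(-31736/11881) + 19056/3295 = -45747867/7026859*(-31736/11881) + 19056/3295 = 1451854307112/83486111779 + 19056/3295 = 6374771287994664/275086738311805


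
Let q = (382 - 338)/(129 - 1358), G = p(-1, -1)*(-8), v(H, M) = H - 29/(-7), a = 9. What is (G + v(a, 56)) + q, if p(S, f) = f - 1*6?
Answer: 594528/8603 ≈ 69.107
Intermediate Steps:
v(H, M) = 29/7 + H (v(H, M) = H - 29*(-1/7) = H + 29/7 = 29/7 + H)
p(S, f) = -6 + f (p(S, f) = f - 6 = -6 + f)
G = 56 (G = (-6 - 1)*(-8) = -7*(-8) = 56)
q = -44/1229 (q = 44/(-1229) = 44*(-1/1229) = -44/1229 ≈ -0.035801)
(G + v(a, 56)) + q = (56 + (29/7 + 9)) - 44/1229 = (56 + 92/7) - 44/1229 = 484/7 - 44/1229 = 594528/8603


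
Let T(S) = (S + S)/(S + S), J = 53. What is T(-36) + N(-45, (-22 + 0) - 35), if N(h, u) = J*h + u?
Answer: -2441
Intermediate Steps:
T(S) = 1 (T(S) = (2*S)/((2*S)) = (2*S)*(1/(2*S)) = 1)
N(h, u) = u + 53*h (N(h, u) = 53*h + u = u + 53*h)
T(-36) + N(-45, (-22 + 0) - 35) = 1 + (((-22 + 0) - 35) + 53*(-45)) = 1 + ((-22 - 35) - 2385) = 1 + (-57 - 2385) = 1 - 2442 = -2441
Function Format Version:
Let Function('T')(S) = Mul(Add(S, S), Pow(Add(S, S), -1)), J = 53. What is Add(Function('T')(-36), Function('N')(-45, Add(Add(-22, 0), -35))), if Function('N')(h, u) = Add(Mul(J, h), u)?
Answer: -2441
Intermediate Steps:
Function('T')(S) = 1 (Function('T')(S) = Mul(Mul(2, S), Pow(Mul(2, S), -1)) = Mul(Mul(2, S), Mul(Rational(1, 2), Pow(S, -1))) = 1)
Function('N')(h, u) = Add(u, Mul(53, h)) (Function('N')(h, u) = Add(Mul(53, h), u) = Add(u, Mul(53, h)))
Add(Function('T')(-36), Function('N')(-45, Add(Add(-22, 0), -35))) = Add(1, Add(Add(Add(-22, 0), -35), Mul(53, -45))) = Add(1, Add(Add(-22, -35), -2385)) = Add(1, Add(-57, -2385)) = Add(1, -2442) = -2441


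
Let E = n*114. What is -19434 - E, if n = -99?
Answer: -8148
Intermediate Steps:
E = -11286 (E = -99*114 = -11286)
-19434 - E = -19434 - 1*(-11286) = -19434 + 11286 = -8148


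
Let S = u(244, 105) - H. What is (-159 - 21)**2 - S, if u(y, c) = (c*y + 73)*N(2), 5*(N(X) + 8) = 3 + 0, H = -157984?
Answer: 322721/5 ≈ 64544.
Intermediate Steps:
N(X) = -37/5 (N(X) = -8 + (3 + 0)/5 = -8 + (1/5)*3 = -8 + 3/5 = -37/5)
u(y, c) = -2701/5 - 37*c*y/5 (u(y, c) = (c*y + 73)*(-37/5) = (73 + c*y)*(-37/5) = -2701/5 - 37*c*y/5)
S = -160721/5 (S = (-2701/5 - 37/5*105*244) - 1*(-157984) = (-2701/5 - 189588) + 157984 = -950641/5 + 157984 = -160721/5 ≈ -32144.)
(-159 - 21)**2 - S = (-159 - 21)**2 - 1*(-160721/5) = (-180)**2 + 160721/5 = 32400 + 160721/5 = 322721/5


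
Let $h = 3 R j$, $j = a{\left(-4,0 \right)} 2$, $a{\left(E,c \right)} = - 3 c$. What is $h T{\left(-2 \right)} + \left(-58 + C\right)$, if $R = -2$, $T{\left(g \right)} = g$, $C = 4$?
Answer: $-54$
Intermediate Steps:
$j = 0$ ($j = \left(-3\right) 0 \cdot 2 = 0 \cdot 2 = 0$)
$h = 0$ ($h = 3 \left(-2\right) 0 = \left(-6\right) 0 = 0$)
$h T{\left(-2 \right)} + \left(-58 + C\right) = 0 \left(-2\right) + \left(-58 + 4\right) = 0 - 54 = -54$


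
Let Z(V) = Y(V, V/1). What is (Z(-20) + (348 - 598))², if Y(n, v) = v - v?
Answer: 62500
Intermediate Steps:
Y(n, v) = 0
Z(V) = 0
(Z(-20) + (348 - 598))² = (0 + (348 - 598))² = (0 - 250)² = (-250)² = 62500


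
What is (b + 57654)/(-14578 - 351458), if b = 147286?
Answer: -51235/91509 ≈ -0.55989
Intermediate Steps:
(b + 57654)/(-14578 - 351458) = (147286 + 57654)/(-14578 - 351458) = 204940/(-366036) = 204940*(-1/366036) = -51235/91509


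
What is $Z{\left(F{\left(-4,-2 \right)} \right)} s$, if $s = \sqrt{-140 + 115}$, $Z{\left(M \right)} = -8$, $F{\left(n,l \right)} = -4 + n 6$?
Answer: $- 40 i \approx - 40.0 i$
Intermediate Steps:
$F{\left(n,l \right)} = -4 + 6 n$
$s = 5 i$ ($s = \sqrt{-25} = 5 i \approx 5.0 i$)
$Z{\left(F{\left(-4,-2 \right)} \right)} s = - 8 \cdot 5 i = - 40 i$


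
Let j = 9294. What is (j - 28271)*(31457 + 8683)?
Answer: -761736780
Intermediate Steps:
(j - 28271)*(31457 + 8683) = (9294 - 28271)*(31457 + 8683) = -18977*40140 = -761736780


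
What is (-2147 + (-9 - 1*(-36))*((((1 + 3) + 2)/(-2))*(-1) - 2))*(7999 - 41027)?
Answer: 70019360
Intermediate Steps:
(-2147 + (-9 - 1*(-36))*((((1 + 3) + 2)/(-2))*(-1) - 2))*(7999 - 41027) = (-2147 + (-9 + 36)*(((4 + 2)*(-1/2))*(-1) - 2))*(-33028) = (-2147 + 27*((6*(-1/2))*(-1) - 2))*(-33028) = (-2147 + 27*(-3*(-1) - 2))*(-33028) = (-2147 + 27*(3 - 2))*(-33028) = (-2147 + 27*1)*(-33028) = (-2147 + 27)*(-33028) = -2120*(-33028) = 70019360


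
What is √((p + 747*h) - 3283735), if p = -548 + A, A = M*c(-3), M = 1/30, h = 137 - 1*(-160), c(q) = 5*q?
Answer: I*√12249698/2 ≈ 1750.0*I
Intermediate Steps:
h = 297 (h = 137 + 160 = 297)
M = 1/30 ≈ 0.033333
A = -½ (A = (5*(-3))/30 = (1/30)*(-15) = -½ ≈ -0.50000)
p = -1097/2 (p = -548 - ½ = -1097/2 ≈ -548.50)
√((p + 747*h) - 3283735) = √((-1097/2 + 747*297) - 3283735) = √((-1097/2 + 221859) - 3283735) = √(442621/2 - 3283735) = √(-6124849/2) = I*√12249698/2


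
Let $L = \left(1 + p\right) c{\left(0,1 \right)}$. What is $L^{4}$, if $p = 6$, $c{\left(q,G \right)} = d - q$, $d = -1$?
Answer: $2401$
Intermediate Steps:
$c{\left(q,G \right)} = -1 - q$
$L = -7$ ($L = \left(1 + 6\right) \left(-1 - 0\right) = 7 \left(-1 + 0\right) = 7 \left(-1\right) = -7$)
$L^{4} = \left(-7\right)^{4} = 2401$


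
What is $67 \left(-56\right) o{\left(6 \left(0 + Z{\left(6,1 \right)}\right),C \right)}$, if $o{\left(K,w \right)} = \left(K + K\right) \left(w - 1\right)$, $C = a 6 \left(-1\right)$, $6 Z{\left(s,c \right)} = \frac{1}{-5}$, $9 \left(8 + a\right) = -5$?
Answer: $\frac{1133104}{15} \approx 75540.0$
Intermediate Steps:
$a = - \frac{77}{9}$ ($a = -8 + \frac{1}{9} \left(-5\right) = -8 - \frac{5}{9} = - \frac{77}{9} \approx -8.5556$)
$Z{\left(s,c \right)} = - \frac{1}{30}$ ($Z{\left(s,c \right)} = \frac{1}{6 \left(-5\right)} = \frac{1}{6} \left(- \frac{1}{5}\right) = - \frac{1}{30}$)
$C = \frac{154}{3}$ ($C = - \frac{77 \cdot 6 \left(-1\right)}{9} = \left(- \frac{77}{9}\right) \left(-6\right) = \frac{154}{3} \approx 51.333$)
$o{\left(K,w \right)} = 2 K \left(-1 + w\right)$
$67 \left(-56\right) o{\left(6 \left(0 + Z{\left(6,1 \right)}\right),C \right)} = 67 \left(-56\right) 2 \cdot 6 \left(0 - \frac{1}{30}\right) \left(-1 + \frac{154}{3}\right) = - 3752 \cdot 2 \cdot 6 \left(- \frac{1}{30}\right) \frac{151}{3} = - 3752 \cdot 2 \left(- \frac{1}{5}\right) \frac{151}{3} = \left(-3752\right) \left(- \frac{302}{15}\right) = \frac{1133104}{15}$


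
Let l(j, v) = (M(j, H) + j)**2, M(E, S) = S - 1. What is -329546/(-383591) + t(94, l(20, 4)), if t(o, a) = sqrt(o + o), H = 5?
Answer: 329546/383591 + 2*sqrt(47) ≈ 14.570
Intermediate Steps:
M(E, S) = -1 + S
l(j, v) = (4 + j)**2 (l(j, v) = ((-1 + 5) + j)**2 = (4 + j)**2)
t(o, a) = sqrt(2)*sqrt(o) (t(o, a) = sqrt(2*o) = sqrt(2)*sqrt(o))
-329546/(-383591) + t(94, l(20, 4)) = -329546/(-383591) + sqrt(2)*sqrt(94) = -329546*(-1/383591) + 2*sqrt(47) = 329546/383591 + 2*sqrt(47)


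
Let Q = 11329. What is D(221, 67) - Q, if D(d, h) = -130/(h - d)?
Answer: -872268/77 ≈ -11328.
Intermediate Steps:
D(221, 67) - Q = 130/(221 - 1*67) - 1*11329 = 130/(221 - 67) - 11329 = 130/154 - 11329 = 130*(1/154) - 11329 = 65/77 - 11329 = -872268/77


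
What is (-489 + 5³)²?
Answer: 132496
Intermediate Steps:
(-489 + 5³)² = (-489 + 125)² = (-364)² = 132496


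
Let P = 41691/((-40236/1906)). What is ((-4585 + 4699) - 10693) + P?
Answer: -84186615/6706 ≈ -12554.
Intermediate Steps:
P = -13243841/6706 (P = 41691/((-40236*1/1906)) = 41691/(-20118/953) = 41691*(-953/20118) = -13243841/6706 ≈ -1974.9)
((-4585 + 4699) - 10693) + P = ((-4585 + 4699) - 10693) - 13243841/6706 = (114 - 10693) - 13243841/6706 = -10579 - 13243841/6706 = -84186615/6706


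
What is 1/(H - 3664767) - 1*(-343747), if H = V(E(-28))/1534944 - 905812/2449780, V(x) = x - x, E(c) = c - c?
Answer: 771529296889282251/2244468451768 ≈ 3.4375e+5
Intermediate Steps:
E(c) = 0
V(x) = 0
H = -226453/612445 (H = 0/1534944 - 905812/2449780 = 0*(1/1534944) - 905812*1/2449780 = 0 - 226453/612445 = -226453/612445 ≈ -0.36975)
1/(H - 3664767) - 1*(-343747) = 1/(-226453/612445 - 3664767) - 1*(-343747) = 1/(-2244468451768/612445) + 343747 = -612445/2244468451768 + 343747 = 771529296889282251/2244468451768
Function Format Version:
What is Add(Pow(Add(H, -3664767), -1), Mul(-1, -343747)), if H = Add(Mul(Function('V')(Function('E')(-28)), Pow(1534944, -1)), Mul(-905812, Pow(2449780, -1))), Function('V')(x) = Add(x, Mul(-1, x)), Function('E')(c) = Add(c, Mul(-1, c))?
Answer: Rational(771529296889282251, 2244468451768) ≈ 3.4375e+5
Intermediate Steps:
Function('E')(c) = 0
Function('V')(x) = 0
H = Rational(-226453, 612445) (H = Add(Mul(0, Pow(1534944, -1)), Mul(-905812, Pow(2449780, -1))) = Add(Mul(0, Rational(1, 1534944)), Mul(-905812, Rational(1, 2449780))) = Add(0, Rational(-226453, 612445)) = Rational(-226453, 612445) ≈ -0.36975)
Add(Pow(Add(H, -3664767), -1), Mul(-1, -343747)) = Add(Pow(Add(Rational(-226453, 612445), -3664767), -1), Mul(-1, -343747)) = Add(Pow(Rational(-2244468451768, 612445), -1), 343747) = Add(Rational(-612445, 2244468451768), 343747) = Rational(771529296889282251, 2244468451768)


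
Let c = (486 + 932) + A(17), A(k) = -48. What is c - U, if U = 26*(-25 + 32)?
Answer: 1188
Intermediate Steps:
U = 182 (U = 26*7 = 182)
c = 1370 (c = (486 + 932) - 48 = 1418 - 48 = 1370)
c - U = 1370 - 1*182 = 1370 - 182 = 1188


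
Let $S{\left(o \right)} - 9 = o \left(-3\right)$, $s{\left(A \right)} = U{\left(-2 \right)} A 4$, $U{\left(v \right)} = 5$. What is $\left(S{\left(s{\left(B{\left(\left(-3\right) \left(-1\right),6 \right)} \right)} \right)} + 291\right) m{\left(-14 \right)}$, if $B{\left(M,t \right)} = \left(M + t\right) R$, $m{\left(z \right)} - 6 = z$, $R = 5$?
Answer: $19200$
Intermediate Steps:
$m{\left(z \right)} = 6 + z$
$B{\left(M,t \right)} = 5 M + 5 t$ ($B{\left(M,t \right)} = \left(M + t\right) 5 = 5 M + 5 t$)
$s{\left(A \right)} = 20 A$ ($s{\left(A \right)} = 5 A 4 = 20 A$)
$S{\left(o \right)} = 9 - 3 o$ ($S{\left(o \right)} = 9 + o \left(-3\right) = 9 - 3 o$)
$\left(S{\left(s{\left(B{\left(\left(-3\right) \left(-1\right),6 \right)} \right)} \right)} + 291\right) m{\left(-14 \right)} = \left(\left(9 - 3 \cdot 20 \left(5 \left(\left(-3\right) \left(-1\right)\right) + 5 \cdot 6\right)\right) + 291\right) \left(6 - 14\right) = \left(\left(9 - 3 \cdot 20 \left(5 \cdot 3 + 30\right)\right) + 291\right) \left(-8\right) = \left(\left(9 - 3 \cdot 20 \left(15 + 30\right)\right) + 291\right) \left(-8\right) = \left(\left(9 - 3 \cdot 20 \cdot 45\right) + 291\right) \left(-8\right) = \left(\left(9 - 2700\right) + 291\right) \left(-8\right) = \left(-2691 + 291\right) \left(-8\right) = \left(-2400\right) \left(-8\right) = 19200$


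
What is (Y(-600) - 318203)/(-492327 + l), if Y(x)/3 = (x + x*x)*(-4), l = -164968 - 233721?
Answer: 4631003/891016 ≈ 5.1974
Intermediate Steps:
l = -398689
Y(x) = -12*x - 12*x² (Y(x) = 3*((x + x*x)*(-4)) = 3*((x + x²)*(-4)) = 3*(-4*x - 4*x²) = -12*x - 12*x²)
(Y(-600) - 318203)/(-492327 + l) = (-12*(-600)*(1 - 600) - 318203)/(-492327 - 398689) = (-12*(-600)*(-599) - 318203)/(-891016) = (-4312800 - 318203)*(-1/891016) = -4631003*(-1/891016) = 4631003/891016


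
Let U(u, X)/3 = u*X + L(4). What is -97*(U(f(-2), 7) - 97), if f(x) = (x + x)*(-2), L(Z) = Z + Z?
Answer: -9215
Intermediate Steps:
L(Z) = 2*Z
f(x) = -4*x (f(x) = (2*x)*(-2) = -4*x)
U(u, X) = 24 + 3*X*u (U(u, X) = 3*(u*X + 2*4) = 3*(X*u + 8) = 3*(8 + X*u) = 24 + 3*X*u)
-97*(U(f(-2), 7) - 97) = -97*((24 + 3*7*(-4*(-2))) - 97) = -97*((24 + 3*7*8) - 97) = -97*((24 + 168) - 97) = -97*(192 - 97) = -97*95 = -9215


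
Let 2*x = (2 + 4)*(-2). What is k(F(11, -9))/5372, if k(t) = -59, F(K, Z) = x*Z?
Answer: -59/5372 ≈ -0.010983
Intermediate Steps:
x = -6 (x = ((2 + 4)*(-2))/2 = (6*(-2))/2 = (½)*(-12) = -6)
F(K, Z) = -6*Z
k(F(11, -9))/5372 = -59/5372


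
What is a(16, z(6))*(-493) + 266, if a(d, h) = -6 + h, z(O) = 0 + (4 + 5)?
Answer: -1213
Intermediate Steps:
z(O) = 9 (z(O) = 0 + 9 = 9)
a(16, z(6))*(-493) + 266 = (-6 + 9)*(-493) + 266 = 3*(-493) + 266 = -1479 + 266 = -1213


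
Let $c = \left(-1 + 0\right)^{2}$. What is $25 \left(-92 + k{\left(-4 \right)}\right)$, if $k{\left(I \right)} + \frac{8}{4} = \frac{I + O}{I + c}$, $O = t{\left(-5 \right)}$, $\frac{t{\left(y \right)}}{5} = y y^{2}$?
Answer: $\frac{8675}{3} \approx 2891.7$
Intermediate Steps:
$t{\left(y \right)} = 5 y^{3}$ ($t{\left(y \right)} = 5 y y^{2} = 5 y^{3}$)
$O = -625$ ($O = 5 \left(-5\right)^{3} = 5 \left(-125\right) = -625$)
$c = 1$ ($c = \left(-1\right)^{2} = 1$)
$k{\left(I \right)} = -2 + \frac{-625 + I}{1 + I}$ ($k{\left(I \right)} = -2 + \frac{I - 625}{I + 1} = -2 + \frac{-625 + I}{1 + I}$)
$25 \left(-92 + k{\left(-4 \right)}\right) = 25 \left(-92 + \frac{-627 - -4}{1 - 4}\right) = 25 \left(-92 + \frac{-627 + 4}{-3}\right) = 25 \left(-92 - - \frac{623}{3}\right) = 25 \left(-92 + \frac{623}{3}\right) = 25 \cdot \frac{347}{3} = \frac{8675}{3}$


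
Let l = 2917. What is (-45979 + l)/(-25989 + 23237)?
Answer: 21531/1376 ≈ 15.648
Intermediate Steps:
(-45979 + l)/(-25989 + 23237) = (-45979 + 2917)/(-25989 + 23237) = -43062/(-2752) = -43062*(-1/2752) = 21531/1376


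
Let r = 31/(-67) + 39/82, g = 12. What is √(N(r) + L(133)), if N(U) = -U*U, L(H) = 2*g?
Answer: √724411823/5494 ≈ 4.8990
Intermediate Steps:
L(H) = 24 (L(H) = 2*12 = 24)
r = 71/5494 (r = 31*(-1/67) + 39*(1/82) = -31/67 + 39/82 = 71/5494 ≈ 0.012923)
N(U) = -U²
√(N(r) + L(133)) = √(-(71/5494)² + 24) = √(-1*5041/30184036 + 24) = √(-5041/30184036 + 24) = √(724411823/30184036) = √724411823/5494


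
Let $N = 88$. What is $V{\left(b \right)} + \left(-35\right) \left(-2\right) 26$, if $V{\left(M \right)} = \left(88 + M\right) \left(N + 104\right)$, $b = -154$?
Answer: $-10852$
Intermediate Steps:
$V{\left(M \right)} = 16896 + 192 M$ ($V{\left(M \right)} = \left(88 + M\right) \left(88 + 104\right) = \left(88 + M\right) 192 = 16896 + 192 M$)
$V{\left(b \right)} + \left(-35\right) \left(-2\right) 26 = \left(16896 + 192 \left(-154\right)\right) + \left(-35\right) \left(-2\right) 26 = \left(16896 - 29568\right) + 70 \cdot 26 = -12672 + 1820 = -10852$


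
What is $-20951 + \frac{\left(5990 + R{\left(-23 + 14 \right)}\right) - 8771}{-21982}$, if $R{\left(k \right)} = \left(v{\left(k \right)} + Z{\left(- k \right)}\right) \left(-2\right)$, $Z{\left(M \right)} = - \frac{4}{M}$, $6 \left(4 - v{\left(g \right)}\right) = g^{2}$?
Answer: $- \frac{2072439544}{98919} \approx -20951.0$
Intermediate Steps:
$v{\left(g \right)} = 4 - \frac{g^{2}}{6}$
$R{\left(k \right)} = -8 - \frac{8}{k} + \frac{k^{2}}{3}$ ($R{\left(k \right)} = \left(\left(4 - \frac{k^{2}}{6}\right) - \frac{4}{\left(-1\right) k}\right) \left(-2\right) = \left(\left(4 - \frac{k^{2}}{6}\right) - 4 \left(- \frac{1}{k}\right)\right) \left(-2\right) = \left(\left(4 - \frac{k^{2}}{6}\right) + \frac{4}{k}\right) \left(-2\right) = \left(4 + \frac{4}{k} - \frac{k^{2}}{6}\right) \left(-2\right) = -8 - \frac{8}{k} + \frac{k^{2}}{3}$)
$-20951 + \frac{\left(5990 + R{\left(-23 + 14 \right)}\right) - 8771}{-21982} = -20951 + \frac{\left(5990 - \left(8 + \frac{8}{-23 + 14} - \frac{\left(-23 + 14\right)^{2}}{3}\right)\right) - 8771}{-21982} = -20951 + \left(\left(5990 - \left(8 - 27 - \frac{8}{9}\right)\right) - 8771\right) \left(- \frac{1}{21982}\right) = -20951 + \left(\left(5990 - - \frac{179}{9}\right) - 8771\right) \left(- \frac{1}{21982}\right) = -20951 + \left(\left(5990 + \left(-8 + \frac{8}{9} + 27\right)\right) - 8771\right) \left(- \frac{1}{21982}\right) = -20951 + \left(\left(5990 + \frac{179}{9}\right) - 8771\right) \left(- \frac{1}{21982}\right) = -20951 + \left(\frac{54089}{9} - 8771\right) \left(- \frac{1}{21982}\right) = -20951 - - \frac{12425}{98919} = -20951 + \frac{12425}{98919} = - \frac{2072439544}{98919}$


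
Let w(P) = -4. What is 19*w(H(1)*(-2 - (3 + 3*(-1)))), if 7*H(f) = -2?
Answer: -76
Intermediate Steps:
H(f) = -2/7 (H(f) = (1/7)*(-2) = -2/7)
19*w(H(1)*(-2 - (3 + 3*(-1)))) = 19*(-4) = -76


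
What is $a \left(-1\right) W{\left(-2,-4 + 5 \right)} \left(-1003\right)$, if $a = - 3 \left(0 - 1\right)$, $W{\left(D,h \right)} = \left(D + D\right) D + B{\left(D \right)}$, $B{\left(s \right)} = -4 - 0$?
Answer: $12036$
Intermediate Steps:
$B{\left(s \right)} = -4$ ($B{\left(s \right)} = -4 + 0 = -4$)
$W{\left(D,h \right)} = -4 + 2 D^{2}$ ($W{\left(D,h \right)} = \left(D + D\right) D - 4 = 2 D D - 4 = 2 D^{2} - 4 = -4 + 2 D^{2}$)
$a = 3$ ($a = \left(-3\right) \left(-1\right) = 3$)
$a \left(-1\right) W{\left(-2,-4 + 5 \right)} \left(-1003\right) = 3 \left(-1\right) \left(-4 + 2 \left(-2\right)^{2}\right) \left(-1003\right) = - 3 \left(-4 + 2 \cdot 4\right) \left(-1003\right) = - 3 \left(-4 + 8\right) \left(-1003\right) = \left(-3\right) 4 \left(-1003\right) = \left(-12\right) \left(-1003\right) = 12036$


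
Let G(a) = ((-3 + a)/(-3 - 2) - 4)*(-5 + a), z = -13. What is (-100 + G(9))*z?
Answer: 7852/5 ≈ 1570.4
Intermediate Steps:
G(a) = (-5 + a)*(-17/5 - a/5) (G(a) = ((-3 + a)/(-5) - 4)*(-5 + a) = ((-3 + a)*(-1/5) - 4)*(-5 + a) = ((3/5 - a/5) - 4)*(-5 + a) = (-17/5 - a/5)*(-5 + a) = (-5 + a)*(-17/5 - a/5))
(-100 + G(9))*z = (-100 + (17 - 12/5*9 - 1/5*9**2))*(-13) = (-100 + (17 - 108/5 - 1/5*81))*(-13) = (-100 + (17 - 108/5 - 81/5))*(-13) = (-100 - 104/5)*(-13) = -604/5*(-13) = 7852/5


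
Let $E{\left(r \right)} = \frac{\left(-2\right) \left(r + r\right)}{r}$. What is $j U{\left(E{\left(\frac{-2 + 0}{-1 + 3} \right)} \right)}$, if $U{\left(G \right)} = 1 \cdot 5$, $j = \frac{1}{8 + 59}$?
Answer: $\frac{5}{67} \approx 0.074627$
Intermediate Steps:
$E{\left(r \right)} = -4$ ($E{\left(r \right)} = \frac{\left(-2\right) 2 r}{r} = \frac{\left(-4\right) r}{r} = -4$)
$j = \frac{1}{67} \approx 0.014925$
$U{\left(G \right)} = 5$
$j U{\left(E{\left(\frac{-2 + 0}{-1 + 3} \right)} \right)} = \frac{1}{67} \cdot 5 = \frac{5}{67}$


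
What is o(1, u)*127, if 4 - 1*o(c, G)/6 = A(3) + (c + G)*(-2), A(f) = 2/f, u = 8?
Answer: 16256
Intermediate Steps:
o(c, G) = 20 + 12*G + 12*c (o(c, G) = 24 - 6*(2/3 + (c + G)*(-2)) = 24 - 6*(2*(⅓) + (G + c)*(-2)) = 24 - 6*(⅔ + (-2*G - 2*c)) = 24 - 6*(⅔ - 2*G - 2*c) = 24 + (-4 + 12*G + 12*c) = 20 + 12*G + 12*c)
o(1, u)*127 = (20 + 12*8 + 12*1)*127 = (20 + 96 + 12)*127 = 128*127 = 16256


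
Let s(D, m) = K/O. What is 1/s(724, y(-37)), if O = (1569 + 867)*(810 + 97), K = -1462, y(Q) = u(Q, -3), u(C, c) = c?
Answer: -1104726/731 ≈ -1511.3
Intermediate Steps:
y(Q) = -3
O = 2209452 (O = 2436*907 = 2209452)
s(D, m) = -731/1104726 (s(D, m) = -1462/2209452 = -1462*1/2209452 = -731/1104726)
1/s(724, y(-37)) = 1/(-731/1104726) = -1104726/731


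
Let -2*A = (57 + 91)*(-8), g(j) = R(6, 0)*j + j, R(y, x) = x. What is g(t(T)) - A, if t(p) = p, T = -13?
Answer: -605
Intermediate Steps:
g(j) = j (g(j) = 0*j + j = 0 + j = j)
A = 592 (A = -(57 + 91)*(-8)/2 = -74*(-8) = -1/2*(-1184) = 592)
g(t(T)) - A = -13 - 1*592 = -13 - 592 = -605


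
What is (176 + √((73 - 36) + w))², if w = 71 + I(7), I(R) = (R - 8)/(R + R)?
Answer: (2464 + √21154)²/196 ≈ 34741.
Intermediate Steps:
I(R) = (-8 + R)/(2*R) (I(R) = (-8 + R)/((2*R)) = (-8 + R)*(1/(2*R)) = (-8 + R)/(2*R))
w = 993/14 (w = 71 + (½)*(-8 + 7)/7 = 71 + (½)*(⅐)*(-1) = 71 - 1/14 = 993/14 ≈ 70.929)
(176 + √((73 - 36) + w))² = (176 + √((73 - 36) + 993/14))² = (176 + √(37 + 993/14))² = (176 + √(1511/14))² = (176 + √21154/14)²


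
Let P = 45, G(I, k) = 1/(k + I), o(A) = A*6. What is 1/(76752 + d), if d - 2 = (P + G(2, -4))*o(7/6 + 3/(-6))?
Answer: 1/76932 ≈ 1.2998e-5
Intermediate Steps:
o(A) = 6*A
G(I, k) = 1/(I + k)
d = 180 (d = 2 + (45 + 1/(2 - 4))*(6*(7/6 + 3/(-6))) = 2 + (45 + 1/(-2))*(6*(7*(1/6) + 3*(-1/6))) = 2 + (45 - 1/2)*(6*(7/6 - 1/2)) = 2 + 89*(6*(2/3))/2 = 2 + (89/2)*4 = 2 + 178 = 180)
1/(76752 + d) = 1/(76752 + 180) = 1/76932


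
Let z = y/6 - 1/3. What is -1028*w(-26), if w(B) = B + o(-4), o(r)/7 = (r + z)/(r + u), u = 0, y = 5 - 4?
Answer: 115393/6 ≈ 19232.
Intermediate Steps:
y = 1
z = -⅙ (z = 1/6 - 1/3 = 1*(⅙) - 1*⅓ = ⅙ - ⅓ = -⅙ ≈ -0.16667)
o(r) = 7*(-⅙ + r)/r (o(r) = 7*((r - ⅙)/(r + 0)) = 7*((-⅙ + r)/r) = 7*(-⅙ + r)/r)
w(B) = 175/24 + B (w(B) = B + (7 - 7/6/(-4)) = B + (7 - 7/6*(-¼)) = B + (7 + 7/24) = B + 175/24 = 175/24 + B)
-1028*w(-26) = -1028*(175/24 - 26) = -1028*(-449/24) = 115393/6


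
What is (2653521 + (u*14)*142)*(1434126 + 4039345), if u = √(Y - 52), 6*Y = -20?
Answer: 14523970241391 + 10881260348*I*√498/3 ≈ 1.4524e+13 + 8.0942e+10*I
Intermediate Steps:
Y = -10/3 (Y = (⅙)*(-20) = -10/3 ≈ -3.3333)
u = I*√498/3 (u = √(-10/3 - 52) = √(-166/3) = I*√498/3 ≈ 7.4386*I)
(2653521 + (u*14)*142)*(1434126 + 4039345) = (2653521 + ((I*√498/3)*14)*142)*(1434126 + 4039345) = (2653521 + (14*I*√498/3)*142)*5473471 = (2653521 + 1988*I*√498/3)*5473471 = 14523970241391 + 10881260348*I*√498/3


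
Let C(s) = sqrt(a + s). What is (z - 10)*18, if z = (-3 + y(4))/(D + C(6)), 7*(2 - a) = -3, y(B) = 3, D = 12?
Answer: -180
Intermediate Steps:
a = 17/7 (a = 2 - 1/7*(-3) = 2 + 3/7 = 17/7 ≈ 2.4286)
C(s) = sqrt(17/7 + s)
z = 0 (z = (-3 + 3)/(12 + sqrt(119 + 49*6)/7) = 0/(12 + sqrt(119 + 294)/7) = 0/(12 + sqrt(413)/7) = 0)
(z - 10)*18 = (0 - 10)*18 = -10*18 = -180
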